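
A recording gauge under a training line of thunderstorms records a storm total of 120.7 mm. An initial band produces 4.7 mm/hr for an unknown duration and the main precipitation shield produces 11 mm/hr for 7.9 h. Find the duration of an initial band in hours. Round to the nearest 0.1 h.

Known phases: 11 × 7.9 = 86.9 mm.
Remaining depth = 120.7 − 86.9 = 33.8 mm.
Duration = 33.8 / 4.7 = 7.2 h.

duration ≈ 7.2 h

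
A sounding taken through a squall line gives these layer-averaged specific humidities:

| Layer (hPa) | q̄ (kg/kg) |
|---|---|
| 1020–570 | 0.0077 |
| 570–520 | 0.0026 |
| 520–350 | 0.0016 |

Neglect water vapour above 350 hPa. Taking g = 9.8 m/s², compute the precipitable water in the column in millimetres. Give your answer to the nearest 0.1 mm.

Precipitable water is the column-integrated vapour mass per unit area: PW = (1/g) Σ q̄ Δp, with q in kg/kg and Δp in Pa (1 kg/m² of water = 1 mm).
Layer 1020–570 hPa: Δp = 450 hPa = 45000 Pa, q̄ = 0.0077 kg/kg → 0.0077 × 45000 / 9.8 = 35.36 mm
Layer 570–520 hPa: Δp = 50 hPa = 5000 Pa, q̄ = 0.0026 kg/kg → 0.0026 × 5000 / 9.8 = 1.33 mm
Layer 520–350 hPa: Δp = 170 hPa = 17000 Pa, q̄ = 0.0016 kg/kg → 0.0016 × 17000 / 9.8 = 2.78 mm
PW = 35.36 + 1.33 + 2.78 = 39.47 ≈ 39.5 mm.

PW ≈ 39.5 mm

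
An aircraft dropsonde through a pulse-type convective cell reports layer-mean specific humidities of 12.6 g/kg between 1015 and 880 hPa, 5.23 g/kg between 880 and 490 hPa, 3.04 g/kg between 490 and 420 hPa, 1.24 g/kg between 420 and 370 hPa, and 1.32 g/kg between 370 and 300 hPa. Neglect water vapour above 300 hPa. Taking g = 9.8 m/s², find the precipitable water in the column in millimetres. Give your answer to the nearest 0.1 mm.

Precipitable water is the column-integrated vapour mass per unit area: PW = (1/g) Σ q̄ Δp, with q in kg/kg and Δp in Pa (1 kg/m² of water = 1 mm).
Layer 1015–880 hPa: Δp = 135 hPa = 13500 Pa, q̄ = 0.0126 kg/kg → 0.0126 × 13500 / 9.8 = 17.36 mm
Layer 880–490 hPa: Δp = 390 hPa = 39000 Pa, q̄ = 0.00523 kg/kg → 0.00523 × 39000 / 9.8 = 20.81 mm
Layer 490–420 hPa: Δp = 70 hPa = 7000 Pa, q̄ = 0.00304 kg/kg → 0.00304 × 7000 / 9.8 = 2.17 mm
Layer 420–370 hPa: Δp = 50 hPa = 5000 Pa, q̄ = 0.00124 kg/kg → 0.00124 × 5000 / 9.8 = 0.63 mm
Layer 370–300 hPa: Δp = 70 hPa = 7000 Pa, q̄ = 0.00132 kg/kg → 0.00132 × 7000 / 9.8 = 0.94 mm
PW = 17.36 + 20.81 + 2.17 + 0.63 + 0.94 = 41.91 ≈ 41.9 mm.

PW ≈ 41.9 mm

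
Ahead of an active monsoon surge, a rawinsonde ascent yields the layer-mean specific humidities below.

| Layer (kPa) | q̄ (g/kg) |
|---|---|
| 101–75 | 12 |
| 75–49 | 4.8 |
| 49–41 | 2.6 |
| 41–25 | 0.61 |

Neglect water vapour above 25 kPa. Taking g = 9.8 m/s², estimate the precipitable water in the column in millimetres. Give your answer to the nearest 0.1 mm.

PW ≈ 47.7 mm

Precipitable water is the column-integrated vapour mass per unit area: PW = (1/g) Σ q̄ Δp, with q in kg/kg and Δp in Pa (1 kg/m² of water = 1 mm).
Layer 101–75 kPa: Δp = 260 hPa = 26000 Pa, q̄ = 0.012 kg/kg → 0.012 × 26000 / 9.8 = 31.84 mm
Layer 75–49 kPa: Δp = 260 hPa = 26000 Pa, q̄ = 0.0048 kg/kg → 0.0048 × 26000 / 9.8 = 12.73 mm
Layer 49–41 kPa: Δp = 80 hPa = 8000 Pa, q̄ = 0.0026 kg/kg → 0.0026 × 8000 / 9.8 = 2.12 mm
Layer 41–25 kPa: Δp = 160 hPa = 16000 Pa, q̄ = 0.00061 kg/kg → 0.00061 × 16000 / 9.8 = 1.00 mm
PW = 31.84 + 12.73 + 2.12 + 1.00 = 47.69 ≈ 47.7 mm.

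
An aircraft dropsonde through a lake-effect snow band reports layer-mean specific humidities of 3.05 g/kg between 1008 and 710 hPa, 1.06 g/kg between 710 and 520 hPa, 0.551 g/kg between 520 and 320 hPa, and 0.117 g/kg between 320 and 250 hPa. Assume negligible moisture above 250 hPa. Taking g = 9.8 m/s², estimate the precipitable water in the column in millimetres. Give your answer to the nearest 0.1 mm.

PW ≈ 12.5 mm

Precipitable water is the column-integrated vapour mass per unit area: PW = (1/g) Σ q̄ Δp, with q in kg/kg and Δp in Pa (1 kg/m² of water = 1 mm).
Layer 1008–710 hPa: Δp = 298 hPa = 29800 Pa, q̄ = 0.00305 kg/kg → 0.00305 × 29800 / 9.8 = 9.27 mm
Layer 710–520 hPa: Δp = 190 hPa = 19000 Pa, q̄ = 0.00106 kg/kg → 0.00106 × 19000 / 9.8 = 2.06 mm
Layer 520–320 hPa: Δp = 200 hPa = 20000 Pa, q̄ = 0.000551 kg/kg → 0.000551 × 20000 / 9.8 = 1.12 mm
Layer 320–250 hPa: Δp = 70 hPa = 7000 Pa, q̄ = 0.000117 kg/kg → 0.000117 × 7000 / 9.8 = 0.08 mm
PW = 9.27 + 2.06 + 1.12 + 0.08 = 12.53 ≈ 12.5 mm.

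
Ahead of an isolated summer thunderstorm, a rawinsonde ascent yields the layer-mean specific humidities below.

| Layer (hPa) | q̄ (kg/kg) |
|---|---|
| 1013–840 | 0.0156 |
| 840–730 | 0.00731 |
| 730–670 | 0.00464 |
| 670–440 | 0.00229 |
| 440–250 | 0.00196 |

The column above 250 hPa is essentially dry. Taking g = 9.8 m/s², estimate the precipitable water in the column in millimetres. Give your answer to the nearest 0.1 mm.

PW ≈ 47.8 mm

Precipitable water is the column-integrated vapour mass per unit area: PW = (1/g) Σ q̄ Δp, with q in kg/kg and Δp in Pa (1 kg/m² of water = 1 mm).
Layer 1013–840 hPa: Δp = 173 hPa = 17300 Pa, q̄ = 0.0156 kg/kg → 0.0156 × 17300 / 9.8 = 27.54 mm
Layer 840–730 hPa: Δp = 110 hPa = 11000 Pa, q̄ = 0.00731 kg/kg → 0.00731 × 11000 / 9.8 = 8.21 mm
Layer 730–670 hPa: Δp = 60 hPa = 6000 Pa, q̄ = 0.00464 kg/kg → 0.00464 × 6000 / 9.8 = 2.84 mm
Layer 670–440 hPa: Δp = 230 hPa = 23000 Pa, q̄ = 0.00229 kg/kg → 0.00229 × 23000 / 9.8 = 5.37 mm
Layer 440–250 hPa: Δp = 190 hPa = 19000 Pa, q̄ = 0.00196 kg/kg → 0.00196 × 19000 / 9.8 = 3.80 mm
PW = 27.54 + 8.21 + 2.84 + 5.37 + 3.80 = 47.76 ≈ 47.8 mm.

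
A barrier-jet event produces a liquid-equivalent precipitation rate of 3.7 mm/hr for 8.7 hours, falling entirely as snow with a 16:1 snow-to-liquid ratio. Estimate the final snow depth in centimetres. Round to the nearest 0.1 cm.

snow depth ≈ 51.5 cm

Liquid-equivalent depth = 3.7 × 8.7 = 32.19 mm.
Snow depth = 32.19 mm × 16 = 515.04 mm = 51.5 cm.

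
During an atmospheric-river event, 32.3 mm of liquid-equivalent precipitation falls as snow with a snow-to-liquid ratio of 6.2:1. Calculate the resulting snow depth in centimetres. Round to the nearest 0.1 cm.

Snow depth = liquid × ratio = 32.3 mm × 6.2 = 200.26 mm = 20.0 cm.

snow depth ≈ 20.0 cm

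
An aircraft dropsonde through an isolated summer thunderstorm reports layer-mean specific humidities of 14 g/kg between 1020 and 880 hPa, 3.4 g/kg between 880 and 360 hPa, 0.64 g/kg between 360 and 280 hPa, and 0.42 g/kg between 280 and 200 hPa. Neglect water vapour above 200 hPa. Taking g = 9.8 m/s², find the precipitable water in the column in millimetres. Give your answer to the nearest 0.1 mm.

PW ≈ 38.9 mm

Precipitable water is the column-integrated vapour mass per unit area: PW = (1/g) Σ q̄ Δp, with q in kg/kg and Δp in Pa (1 kg/m² of water = 1 mm).
Layer 1020–880 hPa: Δp = 140 hPa = 14000 Pa, q̄ = 0.014 kg/kg → 0.014 × 14000 / 9.8 = 20.00 mm
Layer 880–360 hPa: Δp = 520 hPa = 52000 Pa, q̄ = 0.0034 kg/kg → 0.0034 × 52000 / 9.8 = 18.04 mm
Layer 360–280 hPa: Δp = 80 hPa = 8000 Pa, q̄ = 0.00064 kg/kg → 0.00064 × 8000 / 9.8 = 0.52 mm
Layer 280–200 hPa: Δp = 80 hPa = 8000 Pa, q̄ = 0.00042 kg/kg → 0.00042 × 8000 / 9.8 = 0.34 mm
PW = 20.00 + 18.04 + 0.52 + 0.34 = 38.90 ≈ 38.9 mm.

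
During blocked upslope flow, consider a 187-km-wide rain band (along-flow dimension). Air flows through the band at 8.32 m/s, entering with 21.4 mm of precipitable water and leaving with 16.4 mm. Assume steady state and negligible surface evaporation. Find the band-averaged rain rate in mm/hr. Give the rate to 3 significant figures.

R ≈ 0.801 mm/hr

Column moisture flux per unit crosswind length is F = V × PW.
Inflow: F_in = 8.32 × 21.4 = 178.048 mm·m/s
Outflow: F_out = 8.32 × 16.4 = 136.448 mm·m/s
Steady-state rate R = (F_in − F_out)/L = (178.048 − 136.448) / 187000 m = 2.225e-04 mm/s.
R = 2.225e-04 × 3600 = 0.801 mm/hr.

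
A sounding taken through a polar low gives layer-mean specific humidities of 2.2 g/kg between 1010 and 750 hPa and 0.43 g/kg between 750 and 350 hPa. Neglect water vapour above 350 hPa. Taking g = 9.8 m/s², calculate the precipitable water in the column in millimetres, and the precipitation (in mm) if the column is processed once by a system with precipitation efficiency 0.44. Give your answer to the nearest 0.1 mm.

Precipitable water is the column-integrated vapour mass per unit area: PW = (1/g) Σ q̄ Δp, with q in kg/kg and Δp in Pa (1 kg/m² of water = 1 mm).
Layer 1010–750 hPa: Δp = 260 hPa = 26000 Pa, q̄ = 0.0022 kg/kg → 0.0022 × 26000 / 9.8 = 5.84 mm
Layer 750–350 hPa: Δp = 400 hPa = 40000 Pa, q̄ = 0.00043 kg/kg → 0.00043 × 40000 / 9.8 = 1.76 mm
PW = 5.84 + 1.76 = 7.60 ≈ 7.6 mm.
Precipitation = ε × PW = 0.44 × 7.6 = 3.3 mm.

PW ≈ 7.6 mm; precipitation ≈ 3.3 mm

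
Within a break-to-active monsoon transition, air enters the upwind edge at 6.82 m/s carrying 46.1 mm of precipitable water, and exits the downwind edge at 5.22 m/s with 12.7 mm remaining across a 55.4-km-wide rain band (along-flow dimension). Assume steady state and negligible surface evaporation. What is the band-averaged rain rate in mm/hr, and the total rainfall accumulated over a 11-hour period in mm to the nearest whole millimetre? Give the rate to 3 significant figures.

R ≈ 16.1 mm/hr; total ≈ 177 mm

Column moisture flux per unit crosswind length is F = V × PW.
Inflow: F_in = 6.82 × 46.1 = 314.402 mm·m/s
Outflow: F_out = 5.22 × 12.7 = 66.294 mm·m/s
Steady-state rate R = (F_in − F_out)/L = (314.402 − 66.294) / 55400 m = 4.478e-03 mm/s.
R = 4.478e-03 × 3600 = 16.1 mm/hr.
Over 11 h: total = 16.1 × 11 = 177.1 ≈ 177 mm.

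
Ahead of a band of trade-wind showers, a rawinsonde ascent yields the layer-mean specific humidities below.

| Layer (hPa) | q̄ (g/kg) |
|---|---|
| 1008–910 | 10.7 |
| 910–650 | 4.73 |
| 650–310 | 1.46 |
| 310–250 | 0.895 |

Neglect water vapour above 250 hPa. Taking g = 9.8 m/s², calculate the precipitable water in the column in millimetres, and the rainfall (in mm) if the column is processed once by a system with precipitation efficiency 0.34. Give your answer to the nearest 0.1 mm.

Precipitable water is the column-integrated vapour mass per unit area: PW = (1/g) Σ q̄ Δp, with q in kg/kg and Δp in Pa (1 kg/m² of water = 1 mm).
Layer 1008–910 hPa: Δp = 98 hPa = 9800 Pa, q̄ = 0.0107 kg/kg → 0.0107 × 9800 / 9.8 = 10.70 mm
Layer 910–650 hPa: Δp = 260 hPa = 26000 Pa, q̄ = 0.00473 kg/kg → 0.00473 × 26000 / 9.8 = 12.55 mm
Layer 650–310 hPa: Δp = 340 hPa = 34000 Pa, q̄ = 0.00146 kg/kg → 0.00146 × 34000 / 9.8 = 5.07 mm
Layer 310–250 hPa: Δp = 60 hPa = 6000 Pa, q̄ = 0.000895 kg/kg → 0.000895 × 6000 / 9.8 = 0.55 mm
PW = 10.70 + 12.55 + 5.07 + 0.55 = 28.87 ≈ 28.9 mm.
Rainfall = ε × PW = 0.34 × 28.9 = 9.8 mm.

PW ≈ 28.9 mm; rainfall ≈ 9.8 mm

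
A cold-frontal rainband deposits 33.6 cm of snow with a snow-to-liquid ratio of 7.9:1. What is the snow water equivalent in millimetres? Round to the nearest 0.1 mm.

SWE = snow depth / ratio = 33.6 cm / 7.9 = 4.253 cm = 42.5 mm.

SWE ≈ 42.5 mm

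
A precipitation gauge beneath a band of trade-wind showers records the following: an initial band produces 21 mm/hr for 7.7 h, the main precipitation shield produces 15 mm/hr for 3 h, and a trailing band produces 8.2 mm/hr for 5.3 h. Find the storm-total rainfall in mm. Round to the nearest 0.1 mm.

Total = Σ Rᵢ Δtᵢ = 21 × 7.7 + 15 × 3 + 8.2 × 5.3
      = 161.7 + 45 + 43.46 = 250.2 mm.

total ≈ 250.2 mm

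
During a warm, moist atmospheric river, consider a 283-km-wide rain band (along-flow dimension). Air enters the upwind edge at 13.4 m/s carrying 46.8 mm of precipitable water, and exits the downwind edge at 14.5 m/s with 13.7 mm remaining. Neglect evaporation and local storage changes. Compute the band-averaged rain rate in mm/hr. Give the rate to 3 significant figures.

Column moisture flux per unit crosswind length is F = V × PW.
Inflow: F_in = 13.4 × 46.8 = 627.12 mm·m/s
Outflow: F_out = 14.5 × 13.7 = 198.65 mm·m/s
Steady-state rate R = (F_in − F_out)/L = (627.12 − 198.65) / 283000 m = 1.514e-03 mm/s.
R = 1.514e-03 × 3600 = 5.45 mm/hr.

R ≈ 5.45 mm/hr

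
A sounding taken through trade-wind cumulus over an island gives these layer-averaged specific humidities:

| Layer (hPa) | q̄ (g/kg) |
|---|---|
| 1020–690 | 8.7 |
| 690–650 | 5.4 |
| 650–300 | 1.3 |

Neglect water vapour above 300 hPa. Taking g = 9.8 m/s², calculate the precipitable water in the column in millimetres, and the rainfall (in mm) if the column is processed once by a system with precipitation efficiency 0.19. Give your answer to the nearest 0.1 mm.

Precipitable water is the column-integrated vapour mass per unit area: PW = (1/g) Σ q̄ Δp, with q in kg/kg and Δp in Pa (1 kg/m² of water = 1 mm).
Layer 1020–690 hPa: Δp = 330 hPa = 33000 Pa, q̄ = 0.0087 kg/kg → 0.0087 × 33000 / 9.8 = 29.30 mm
Layer 690–650 hPa: Δp = 40 hPa = 4000 Pa, q̄ = 0.0054 kg/kg → 0.0054 × 4000 / 9.8 = 2.20 mm
Layer 650–300 hPa: Δp = 350 hPa = 35000 Pa, q̄ = 0.0013 kg/kg → 0.0013 × 35000 / 9.8 = 4.64 mm
PW = 29.30 + 2.20 + 4.64 = 36.14 ≈ 36.1 mm.
Rainfall = ε × PW = 0.19 × 36.1 = 6.9 mm.

PW ≈ 36.1 mm; rainfall ≈ 6.9 mm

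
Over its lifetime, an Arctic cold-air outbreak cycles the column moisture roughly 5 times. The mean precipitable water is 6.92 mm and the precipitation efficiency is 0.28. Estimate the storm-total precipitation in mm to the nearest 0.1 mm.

precipitation ≈ 9.7 mm

Each cycle deposits ε × PW = 0.28 × 6.92 = 1.9376 mm.
Over 5 cycles: 5 × 1.9376 = 9.7 mm.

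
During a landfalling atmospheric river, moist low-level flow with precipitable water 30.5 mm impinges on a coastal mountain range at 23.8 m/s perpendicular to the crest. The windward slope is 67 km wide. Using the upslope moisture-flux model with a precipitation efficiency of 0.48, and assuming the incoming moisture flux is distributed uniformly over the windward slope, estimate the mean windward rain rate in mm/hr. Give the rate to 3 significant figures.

R ≈ 18.7 mm/hr

Incoming column moisture flux per unit ridge length: F = V × PW = 23.8 × 30.5 = 725.9 mm·m/s.
Spread over the 67 km slope with efficiency ε = 0.48: R = ε·F/W = 0.48 × 725.9 / 67000 m = 5.200e-03 mm/s.
R = 5.200e-03 × 3600 = 18.7 mm/hr.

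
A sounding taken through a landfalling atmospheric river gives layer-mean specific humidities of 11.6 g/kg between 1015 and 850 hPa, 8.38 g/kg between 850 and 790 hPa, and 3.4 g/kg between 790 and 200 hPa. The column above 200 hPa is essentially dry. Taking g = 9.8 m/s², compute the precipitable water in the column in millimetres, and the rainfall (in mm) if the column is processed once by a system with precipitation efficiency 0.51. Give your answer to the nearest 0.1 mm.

Precipitable water is the column-integrated vapour mass per unit area: PW = (1/g) Σ q̄ Δp, with q in kg/kg and Δp in Pa (1 kg/m² of water = 1 mm).
Layer 1015–850 hPa: Δp = 165 hPa = 16500 Pa, q̄ = 0.0116 kg/kg → 0.0116 × 16500 / 9.8 = 19.53 mm
Layer 850–790 hPa: Δp = 60 hPa = 6000 Pa, q̄ = 0.00838 kg/kg → 0.00838 × 6000 / 9.8 = 5.13 mm
Layer 790–200 hPa: Δp = 590 hPa = 59000 Pa, q̄ = 0.0034 kg/kg → 0.0034 × 59000 / 9.8 = 20.47 mm
PW = 19.53 + 5.13 + 20.47 = 45.13 ≈ 45.1 mm.
Rainfall = ε × PW = 0.51 × 45.1 = 23.0 mm.

PW ≈ 45.1 mm; rainfall ≈ 23.0 mm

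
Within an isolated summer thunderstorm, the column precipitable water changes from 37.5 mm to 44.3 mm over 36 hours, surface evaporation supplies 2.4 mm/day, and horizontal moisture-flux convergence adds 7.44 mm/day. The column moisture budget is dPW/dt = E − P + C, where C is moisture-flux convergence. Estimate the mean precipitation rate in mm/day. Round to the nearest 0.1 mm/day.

dPW/dt = (44.3 − 37.5) mm / (36/24 day) = +4.533 mm/day.
P = E + C − dPW/dt = 2.4 + (7.44) − (+4.533) = 5.3 mm/day.

P ≈ 5.3 mm/day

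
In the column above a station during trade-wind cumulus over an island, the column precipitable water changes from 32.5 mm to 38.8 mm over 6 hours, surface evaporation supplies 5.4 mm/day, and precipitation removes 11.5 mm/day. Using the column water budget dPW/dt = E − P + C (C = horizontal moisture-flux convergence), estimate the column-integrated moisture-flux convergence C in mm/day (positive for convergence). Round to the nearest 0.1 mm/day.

C ≈ 31.3 mm/day

dPW/dt = (38.8 − 32.5) mm / (6/24 day) = +25.200 mm/day.
C = dPW/dt − E + P = (+25.200) − 5.4 + 11.5 = 31.3 mm/day.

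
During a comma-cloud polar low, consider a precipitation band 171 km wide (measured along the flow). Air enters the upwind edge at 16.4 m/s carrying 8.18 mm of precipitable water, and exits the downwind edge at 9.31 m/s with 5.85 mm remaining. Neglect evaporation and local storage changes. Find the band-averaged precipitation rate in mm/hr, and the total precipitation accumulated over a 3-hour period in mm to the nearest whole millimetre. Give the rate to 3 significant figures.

R ≈ 1.68 mm/hr; total ≈ 5 mm

Column moisture flux per unit crosswind length is F = V × PW.
Inflow: F_in = 16.4 × 8.18 = 134.152 mm·m/s
Outflow: F_out = 9.31 × 5.85 = 54.4635 mm·m/s
Steady-state rate R = (F_in − F_out)/L = (134.152 − 54.4635) / 171000 m = 4.660e-04 mm/s.
R = 4.660e-04 × 3600 = 1.68 mm/hr.
Over 3 h: total = 1.68 × 3 = 5.04 ≈ 5 mm.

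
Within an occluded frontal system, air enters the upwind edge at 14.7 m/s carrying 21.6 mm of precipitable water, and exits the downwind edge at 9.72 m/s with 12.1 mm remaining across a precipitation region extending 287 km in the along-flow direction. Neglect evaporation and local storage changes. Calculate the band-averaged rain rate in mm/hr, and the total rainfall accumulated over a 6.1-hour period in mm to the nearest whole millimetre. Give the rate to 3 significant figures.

Column moisture flux per unit crosswind length is F = V × PW.
Inflow: F_in = 14.7 × 21.6 = 317.52 mm·m/s
Outflow: F_out = 9.72 × 12.1 = 117.612 mm·m/s
Steady-state rate R = (F_in − F_out)/L = (317.52 − 117.612) / 287000 m = 6.965e-04 mm/s.
R = 6.965e-04 × 3600 = 2.51 mm/hr.
Over 6.1 h: total = 2.51 × 6.1 = 15.311 ≈ 15 mm.

R ≈ 2.51 mm/hr; total ≈ 15 mm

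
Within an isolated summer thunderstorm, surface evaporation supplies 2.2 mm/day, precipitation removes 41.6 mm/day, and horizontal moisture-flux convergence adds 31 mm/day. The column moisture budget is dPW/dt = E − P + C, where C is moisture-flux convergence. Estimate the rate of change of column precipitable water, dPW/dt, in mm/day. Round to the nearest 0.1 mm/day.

dPW/dt ≈ -8.4 mm/day

dPW/dt = E − P + C = 2.2 − 41.6 + (31) = -8.4 mm/day.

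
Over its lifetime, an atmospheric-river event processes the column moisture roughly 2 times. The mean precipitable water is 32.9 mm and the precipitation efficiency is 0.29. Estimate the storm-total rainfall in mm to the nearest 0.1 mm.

Each cycle deposits ε × PW = 0.29 × 32.9 = 9.541 mm.
Over 2 cycles: 2 × 9.541 = 19.1 mm.

rainfall ≈ 19.1 mm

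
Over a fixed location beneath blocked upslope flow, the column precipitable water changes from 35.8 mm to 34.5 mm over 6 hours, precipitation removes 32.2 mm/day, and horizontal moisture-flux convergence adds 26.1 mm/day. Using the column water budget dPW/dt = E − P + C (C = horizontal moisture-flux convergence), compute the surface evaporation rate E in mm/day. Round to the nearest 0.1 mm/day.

E ≈ 0.9 mm/day

dPW/dt = (34.5 − 35.8) mm / (6/24 day) = -5.200 mm/day.
E = dPW/dt + P − C = (-5.200) + 32.2 − (26.1) = 0.9 mm/day.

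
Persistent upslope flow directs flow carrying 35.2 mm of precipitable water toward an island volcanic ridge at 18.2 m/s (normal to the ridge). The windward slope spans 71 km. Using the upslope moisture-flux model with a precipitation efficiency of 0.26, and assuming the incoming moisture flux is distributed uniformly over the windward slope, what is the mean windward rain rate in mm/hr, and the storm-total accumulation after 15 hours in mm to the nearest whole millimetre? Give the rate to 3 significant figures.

R ≈ 8.45 mm/hr; total ≈ 127 mm

Incoming column moisture flux per unit ridge length: F = V × PW = 18.2 × 35.2 = 640.64 mm·m/s.
Spread over the 71 km slope with efficiency ε = 0.26: R = ε·F/W = 0.26 × 640.64 / 71000 m = 2.346e-03 mm/s.
R = 2.346e-03 × 3600 = 8.45 mm/hr.
Over 15 h: total = 8.45 × 15 = 126.75 ≈ 127 mm.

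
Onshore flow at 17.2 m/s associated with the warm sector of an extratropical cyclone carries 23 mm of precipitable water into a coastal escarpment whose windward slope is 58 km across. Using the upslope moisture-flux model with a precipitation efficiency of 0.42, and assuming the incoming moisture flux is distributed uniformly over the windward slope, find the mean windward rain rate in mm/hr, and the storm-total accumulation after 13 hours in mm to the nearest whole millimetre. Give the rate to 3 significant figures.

R ≈ 10.3 mm/hr; total ≈ 134 mm

Incoming column moisture flux per unit ridge length: F = V × PW = 17.2 × 23 = 395.6 mm·m/s.
Spread over the 58 km slope with efficiency ε = 0.42: R = ε·F/W = 0.42 × 395.6 / 58000 m = 2.865e-03 mm/s.
R = 2.865e-03 × 3600 = 10.3 mm/hr.
Over 13 h: total = 10.3 × 13 = 133.9 ≈ 134 mm.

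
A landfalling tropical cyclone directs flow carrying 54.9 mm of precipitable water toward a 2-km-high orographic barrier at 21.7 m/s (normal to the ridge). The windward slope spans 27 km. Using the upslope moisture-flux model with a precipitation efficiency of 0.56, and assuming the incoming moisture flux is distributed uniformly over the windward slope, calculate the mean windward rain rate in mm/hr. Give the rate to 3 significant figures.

R ≈ 89.0 mm/hr

Incoming column moisture flux per unit ridge length: F = V × PW = 21.7 × 54.9 = 1191.33 mm·m/s.
Spread over the 27 km slope with efficiency ε = 0.56: R = ε·F/W = 0.56 × 1191.33 / 27000 m = 2.471e-02 mm/s.
R = 2.471e-02 × 3600 = 89.0 mm/hr.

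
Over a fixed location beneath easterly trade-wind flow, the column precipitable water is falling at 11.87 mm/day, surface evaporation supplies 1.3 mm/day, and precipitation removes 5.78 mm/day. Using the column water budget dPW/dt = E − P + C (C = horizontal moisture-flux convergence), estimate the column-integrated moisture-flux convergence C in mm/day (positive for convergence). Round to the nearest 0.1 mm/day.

dPW/dt = -11.87 mm/day.
C = dPW/dt − E + P = (-11.87) − 1.3 + 5.78 = -7.4 mm/day.

C ≈ -7.4 mm/day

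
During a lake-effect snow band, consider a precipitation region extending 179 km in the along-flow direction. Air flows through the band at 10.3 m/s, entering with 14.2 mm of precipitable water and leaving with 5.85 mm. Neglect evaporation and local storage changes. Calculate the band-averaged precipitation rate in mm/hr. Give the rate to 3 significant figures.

Column moisture flux per unit crosswind length is F = V × PW.
Inflow: F_in = 10.3 × 14.2 = 146.26 mm·m/s
Outflow: F_out = 10.3 × 5.85 = 60.255 mm·m/s
Steady-state rate R = (F_in − F_out)/L = (146.26 − 60.255) / 179000 m = 4.805e-04 mm/s.
R = 4.805e-04 × 3600 = 1.73 mm/hr.

R ≈ 1.73 mm/hr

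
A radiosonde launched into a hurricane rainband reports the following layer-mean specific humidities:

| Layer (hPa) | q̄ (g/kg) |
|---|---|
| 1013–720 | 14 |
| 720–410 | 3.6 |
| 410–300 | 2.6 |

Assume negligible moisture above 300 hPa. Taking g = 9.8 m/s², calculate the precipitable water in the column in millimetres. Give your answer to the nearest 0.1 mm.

Precipitable water is the column-integrated vapour mass per unit area: PW = (1/g) Σ q̄ Δp, with q in kg/kg and Δp in Pa (1 kg/m² of water = 1 mm).
Layer 1013–720 hPa: Δp = 293 hPa = 29300 Pa, q̄ = 0.014 kg/kg → 0.014 × 29300 / 9.8 = 41.86 mm
Layer 720–410 hPa: Δp = 310 hPa = 31000 Pa, q̄ = 0.0036 kg/kg → 0.0036 × 31000 / 9.8 = 11.39 mm
Layer 410–300 hPa: Δp = 110 hPa = 11000 Pa, q̄ = 0.0026 kg/kg → 0.0026 × 11000 / 9.8 = 2.92 mm
PW = 41.86 + 11.39 + 2.92 = 56.17 ≈ 56.2 mm.

PW ≈ 56.2 mm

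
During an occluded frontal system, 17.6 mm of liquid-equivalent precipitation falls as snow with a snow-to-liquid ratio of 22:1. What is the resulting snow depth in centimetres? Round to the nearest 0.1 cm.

Snow depth = liquid × ratio = 17.6 mm × 22 = 387.2 mm = 38.7 cm.

snow depth ≈ 38.7 cm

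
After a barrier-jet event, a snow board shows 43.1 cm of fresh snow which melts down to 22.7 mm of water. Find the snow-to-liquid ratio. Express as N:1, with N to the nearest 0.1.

Ratio = snow depth / SWE = 431 mm / 22.7 mm = 19.0, i.e. 19.0:1.

ratio ≈ 19.0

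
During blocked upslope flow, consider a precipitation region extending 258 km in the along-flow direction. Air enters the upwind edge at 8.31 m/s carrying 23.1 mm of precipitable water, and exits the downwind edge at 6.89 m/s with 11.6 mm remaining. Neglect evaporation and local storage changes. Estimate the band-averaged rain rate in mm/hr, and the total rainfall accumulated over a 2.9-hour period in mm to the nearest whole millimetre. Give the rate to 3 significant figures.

Column moisture flux per unit crosswind length is F = V × PW.
Inflow: F_in = 8.31 × 23.1 = 191.961 mm·m/s
Outflow: F_out = 6.89 × 11.6 = 79.924 mm·m/s
Steady-state rate R = (F_in − F_out)/L = (191.961 − 79.924) / 258000 m = 4.343e-04 mm/s.
R = 4.343e-04 × 3600 = 1.56 mm/hr.
Over 2.9 h: total = 1.56 × 2.9 = 4.524 ≈ 5 mm.

R ≈ 1.56 mm/hr; total ≈ 5 mm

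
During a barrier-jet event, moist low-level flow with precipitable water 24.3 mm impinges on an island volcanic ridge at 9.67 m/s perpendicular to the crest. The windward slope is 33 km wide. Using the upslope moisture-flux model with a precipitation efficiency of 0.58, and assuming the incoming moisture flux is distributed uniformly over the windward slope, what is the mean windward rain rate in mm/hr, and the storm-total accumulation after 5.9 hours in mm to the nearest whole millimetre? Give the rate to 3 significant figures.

R ≈ 14.9 mm/hr; total ≈ 88 mm

Incoming column moisture flux per unit ridge length: F = V × PW = 9.67 × 24.3 = 234.981 mm·m/s.
Spread over the 33 km slope with efficiency ε = 0.58: R = ε·F/W = 0.58 × 234.981 / 33000 m = 4.130e-03 mm/s.
R = 4.130e-03 × 3600 = 14.9 mm/hr.
Over 5.9 h: total = 14.9 × 5.9 = 87.91 ≈ 88 mm.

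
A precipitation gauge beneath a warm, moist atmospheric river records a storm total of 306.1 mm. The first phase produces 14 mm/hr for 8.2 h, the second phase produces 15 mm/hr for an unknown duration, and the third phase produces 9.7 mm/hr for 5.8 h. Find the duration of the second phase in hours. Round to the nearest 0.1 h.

duration ≈ 9.0 h

Known phases: 14 × 8.2 + 9.7 × 5.8 = 114.8 + 56.26 = 171.06 mm.
Remaining depth = 306.1 − 171.06 = 135.04 mm.
Duration = 135.04 / 15 = 9.0 h.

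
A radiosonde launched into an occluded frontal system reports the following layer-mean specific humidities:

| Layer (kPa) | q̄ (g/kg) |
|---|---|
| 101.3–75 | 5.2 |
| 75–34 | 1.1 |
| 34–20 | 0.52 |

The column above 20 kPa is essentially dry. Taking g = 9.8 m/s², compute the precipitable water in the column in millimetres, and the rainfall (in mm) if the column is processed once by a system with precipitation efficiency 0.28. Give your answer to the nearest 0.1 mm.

PW ≈ 19.3 mm; rainfall ≈ 5.4 mm

Precipitable water is the column-integrated vapour mass per unit area: PW = (1/g) Σ q̄ Δp, with q in kg/kg and Δp in Pa (1 kg/m² of water = 1 mm).
Layer 101.3–75 kPa: Δp = 263 hPa = 26300 Pa, q̄ = 0.0052 kg/kg → 0.0052 × 26300 / 9.8 = 13.96 mm
Layer 75–34 kPa: Δp = 410 hPa = 41000 Pa, q̄ = 0.0011 kg/kg → 0.0011 × 41000 / 9.8 = 4.60 mm
Layer 34–20 kPa: Δp = 140 hPa = 14000 Pa, q̄ = 0.00052 kg/kg → 0.00052 × 14000 / 9.8 = 0.74 mm
PW = 13.96 + 4.60 + 0.74 = 19.30 ≈ 19.3 mm.
Rainfall = ε × PW = 0.28 × 19.3 = 5.4 mm.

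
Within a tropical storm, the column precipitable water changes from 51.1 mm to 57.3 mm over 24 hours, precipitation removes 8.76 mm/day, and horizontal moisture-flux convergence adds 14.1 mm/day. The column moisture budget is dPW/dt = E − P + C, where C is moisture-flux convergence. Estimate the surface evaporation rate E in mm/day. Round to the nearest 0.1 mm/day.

E ≈ 0.9 mm/day

dPW/dt = (57.3 − 51.1) mm / (24/24 day) = +6.200 mm/day.
E = dPW/dt + P − C = (+6.200) + 8.76 − (14.1) = 0.9 mm/day.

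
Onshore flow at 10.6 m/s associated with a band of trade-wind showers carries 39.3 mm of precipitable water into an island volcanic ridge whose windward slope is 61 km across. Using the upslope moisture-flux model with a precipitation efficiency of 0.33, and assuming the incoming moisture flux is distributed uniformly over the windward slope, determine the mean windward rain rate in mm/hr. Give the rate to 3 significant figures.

R ≈ 8.11 mm/hr

Incoming column moisture flux per unit ridge length: F = V × PW = 10.6 × 39.3 = 416.58 mm·m/s.
Spread over the 61 km slope with efficiency ε = 0.33: R = ε·F/W = 0.33 × 416.58 / 61000 m = 2.254e-03 mm/s.
R = 2.254e-03 × 3600 = 8.11 mm/hr.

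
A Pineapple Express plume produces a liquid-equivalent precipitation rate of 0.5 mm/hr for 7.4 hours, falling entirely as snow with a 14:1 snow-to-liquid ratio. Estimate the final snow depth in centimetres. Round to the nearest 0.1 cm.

Liquid-equivalent depth = 0.5 × 7.4 = 3.7 mm.
Snow depth = 3.7 mm × 14 = 51.8 mm = 5.2 cm.

snow depth ≈ 5.2 cm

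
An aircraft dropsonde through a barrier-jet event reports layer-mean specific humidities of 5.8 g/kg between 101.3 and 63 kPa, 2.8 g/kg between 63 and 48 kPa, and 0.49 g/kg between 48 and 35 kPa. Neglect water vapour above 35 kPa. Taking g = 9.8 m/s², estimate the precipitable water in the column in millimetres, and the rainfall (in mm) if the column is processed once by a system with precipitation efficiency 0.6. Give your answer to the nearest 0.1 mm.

Precipitable water is the column-integrated vapour mass per unit area: PW = (1/g) Σ q̄ Δp, with q in kg/kg and Δp in Pa (1 kg/m² of water = 1 mm).
Layer 101.3–63 kPa: Δp = 383 hPa = 38300 Pa, q̄ = 0.0058 kg/kg → 0.0058 × 38300 / 9.8 = 22.67 mm
Layer 63–48 kPa: Δp = 150 hPa = 15000 Pa, q̄ = 0.0028 kg/kg → 0.0028 × 15000 / 9.8 = 4.29 mm
Layer 48–35 kPa: Δp = 130 hPa = 13000 Pa, q̄ = 0.00049 kg/kg → 0.00049 × 13000 / 9.8 = 0.65 mm
PW = 22.67 + 4.29 + 0.65 = 27.61 ≈ 27.6 mm.
Rainfall = ε × PW = 0.6 × 27.6 = 16.6 mm.

PW ≈ 27.6 mm; rainfall ≈ 16.6 mm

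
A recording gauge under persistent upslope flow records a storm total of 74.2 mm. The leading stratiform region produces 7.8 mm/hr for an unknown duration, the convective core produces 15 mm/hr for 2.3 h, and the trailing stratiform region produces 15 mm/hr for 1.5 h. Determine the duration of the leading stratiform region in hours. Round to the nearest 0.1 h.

Known phases: 15 × 2.3 + 15 × 1.5 = 34.5 + 22.5 = 57 mm.
Remaining depth = 74.2 − 57 = 17.2 mm.
Duration = 17.2 / 7.8 = 2.2 h.

duration ≈ 2.2 h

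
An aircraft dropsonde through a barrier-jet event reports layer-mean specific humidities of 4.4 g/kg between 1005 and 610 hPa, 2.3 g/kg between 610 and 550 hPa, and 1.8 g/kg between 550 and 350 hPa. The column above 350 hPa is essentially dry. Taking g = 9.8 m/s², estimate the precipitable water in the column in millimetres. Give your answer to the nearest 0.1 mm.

Precipitable water is the column-integrated vapour mass per unit area: PW = (1/g) Σ q̄ Δp, with q in kg/kg and Δp in Pa (1 kg/m² of water = 1 mm).
Layer 1005–610 hPa: Δp = 395 hPa = 39500 Pa, q̄ = 0.0044 kg/kg → 0.0044 × 39500 / 9.8 = 17.73 mm
Layer 610–550 hPa: Δp = 60 hPa = 6000 Pa, q̄ = 0.0023 kg/kg → 0.0023 × 6000 / 9.8 = 1.41 mm
Layer 550–350 hPa: Δp = 200 hPa = 20000 Pa, q̄ = 0.0018 kg/kg → 0.0018 × 20000 / 9.8 = 3.67 mm
PW = 17.73 + 1.41 + 3.67 = 22.81 ≈ 22.8 mm.

PW ≈ 22.8 mm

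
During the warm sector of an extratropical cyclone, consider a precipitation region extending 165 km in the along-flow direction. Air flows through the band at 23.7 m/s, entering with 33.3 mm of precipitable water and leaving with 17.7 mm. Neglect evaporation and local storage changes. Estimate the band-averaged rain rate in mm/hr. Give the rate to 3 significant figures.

R ≈ 8.07 mm/hr

Column moisture flux per unit crosswind length is F = V × PW.
Inflow: F_in = 23.7 × 33.3 = 789.21 mm·m/s
Outflow: F_out = 23.7 × 17.7 = 419.49 mm·m/s
Steady-state rate R = (F_in − F_out)/L = (789.21 − 419.49) / 165000 m = 2.241e-03 mm/s.
R = 2.241e-03 × 3600 = 8.07 mm/hr.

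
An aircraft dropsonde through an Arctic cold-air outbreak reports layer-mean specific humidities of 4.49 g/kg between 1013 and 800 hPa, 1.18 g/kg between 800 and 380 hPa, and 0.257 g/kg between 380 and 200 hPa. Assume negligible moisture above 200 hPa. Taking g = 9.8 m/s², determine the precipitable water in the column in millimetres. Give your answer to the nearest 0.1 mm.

PW ≈ 15.3 mm

Precipitable water is the column-integrated vapour mass per unit area: PW = (1/g) Σ q̄ Δp, with q in kg/kg and Δp in Pa (1 kg/m² of water = 1 mm).
Layer 1013–800 hPa: Δp = 213 hPa = 21300 Pa, q̄ = 0.00449 kg/kg → 0.00449 × 21300 / 9.8 = 9.76 mm
Layer 800–380 hPa: Δp = 420 hPa = 42000 Pa, q̄ = 0.00118 kg/kg → 0.00118 × 42000 / 9.8 = 5.06 mm
Layer 380–200 hPa: Δp = 180 hPa = 18000 Pa, q̄ = 0.000257 kg/kg → 0.000257 × 18000 / 9.8 = 0.47 mm
PW = 9.76 + 5.06 + 0.47 = 15.29 ≈ 15.3 mm.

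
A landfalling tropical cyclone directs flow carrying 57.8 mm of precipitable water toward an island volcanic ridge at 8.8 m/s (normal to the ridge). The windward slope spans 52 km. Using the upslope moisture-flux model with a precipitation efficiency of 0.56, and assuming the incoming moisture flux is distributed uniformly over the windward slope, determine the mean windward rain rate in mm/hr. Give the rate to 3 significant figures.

R ≈ 19.7 mm/hr

Incoming column moisture flux per unit ridge length: F = V × PW = 8.8 × 57.8 = 508.64 mm·m/s.
Spread over the 52 km slope with efficiency ε = 0.56: R = ε·F/W = 0.56 × 508.64 / 52000 m = 5.478e-03 mm/s.
R = 5.478e-03 × 3600 = 19.7 mm/hr.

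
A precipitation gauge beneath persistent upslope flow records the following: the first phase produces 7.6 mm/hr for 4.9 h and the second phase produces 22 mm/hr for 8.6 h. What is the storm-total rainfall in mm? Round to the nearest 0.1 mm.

total ≈ 226.4 mm

Total = Σ Rᵢ Δtᵢ = 7.6 × 4.9 + 22 × 8.6
      = 37.24 + 189.2 = 226.4 mm.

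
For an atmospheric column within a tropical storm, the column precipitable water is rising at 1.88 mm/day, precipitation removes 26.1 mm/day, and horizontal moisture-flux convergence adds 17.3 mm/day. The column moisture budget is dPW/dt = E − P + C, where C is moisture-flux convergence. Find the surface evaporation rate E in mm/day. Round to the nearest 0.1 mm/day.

E ≈ 10.7 mm/day

dPW/dt = +1.88 mm/day.
E = dPW/dt + P − C = (+1.88) + 26.1 − (17.3) = 10.7 mm/day.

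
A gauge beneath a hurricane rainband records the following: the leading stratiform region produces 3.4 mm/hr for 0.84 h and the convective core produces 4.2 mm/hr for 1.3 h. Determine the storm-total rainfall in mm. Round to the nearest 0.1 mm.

total ≈ 8.3 mm

Total = Σ Rᵢ Δtᵢ = 3.4 × 0.84 + 4.2 × 1.3
      = 2.856 + 5.46 = 8.3 mm.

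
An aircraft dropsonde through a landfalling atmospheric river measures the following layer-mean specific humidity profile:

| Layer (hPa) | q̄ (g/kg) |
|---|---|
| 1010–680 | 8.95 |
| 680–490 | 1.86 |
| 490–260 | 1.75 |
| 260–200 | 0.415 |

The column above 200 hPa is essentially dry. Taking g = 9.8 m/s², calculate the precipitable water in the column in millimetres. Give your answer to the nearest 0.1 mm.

PW ≈ 38.1 mm

Precipitable water is the column-integrated vapour mass per unit area: PW = (1/g) Σ q̄ Δp, with q in kg/kg and Δp in Pa (1 kg/m² of water = 1 mm).
Layer 1010–680 hPa: Δp = 330 hPa = 33000 Pa, q̄ = 0.00895 kg/kg → 0.00895 × 33000 / 9.8 = 30.14 mm
Layer 680–490 hPa: Δp = 190 hPa = 19000 Pa, q̄ = 0.00186 kg/kg → 0.00186 × 19000 / 9.8 = 3.61 mm
Layer 490–260 hPa: Δp = 230 hPa = 23000 Pa, q̄ = 0.00175 kg/kg → 0.00175 × 23000 / 9.8 = 4.11 mm
Layer 260–200 hPa: Δp = 60 hPa = 6000 Pa, q̄ = 0.000415 kg/kg → 0.000415 × 6000 / 9.8 = 0.25 mm
PW = 30.14 + 3.61 + 4.11 + 0.25 = 38.11 ≈ 38.1 mm.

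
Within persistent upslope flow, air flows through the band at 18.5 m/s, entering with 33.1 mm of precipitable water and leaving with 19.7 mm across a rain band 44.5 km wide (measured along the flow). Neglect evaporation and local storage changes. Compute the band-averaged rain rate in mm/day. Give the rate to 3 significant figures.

R ≈ 481 mm/day

Column moisture flux per unit crosswind length is F = V × PW.
Inflow: F_in = 18.5 × 33.1 = 612.35 mm·m/s
Outflow: F_out = 18.5 × 19.7 = 364.45 mm·m/s
Steady-state rate R = (F_in − F_out)/L = (612.35 − 364.45) / 44500 m = 5.571e-03 mm/s.
R = 5.571e-03 × 3600 × 24 = 481 mm/day.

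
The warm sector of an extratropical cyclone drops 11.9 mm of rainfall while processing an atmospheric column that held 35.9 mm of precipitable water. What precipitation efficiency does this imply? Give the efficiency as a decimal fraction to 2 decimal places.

ε = rainfall / PW = 11.9 / 35.9 = 0.33.

ε ≈ 0.33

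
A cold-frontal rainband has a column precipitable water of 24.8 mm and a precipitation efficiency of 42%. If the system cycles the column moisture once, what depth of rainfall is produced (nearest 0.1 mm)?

rainfall ≈ 10.4 mm

Rainfall = ε × PW = 0.42 × 24.8 = 10.4 mm.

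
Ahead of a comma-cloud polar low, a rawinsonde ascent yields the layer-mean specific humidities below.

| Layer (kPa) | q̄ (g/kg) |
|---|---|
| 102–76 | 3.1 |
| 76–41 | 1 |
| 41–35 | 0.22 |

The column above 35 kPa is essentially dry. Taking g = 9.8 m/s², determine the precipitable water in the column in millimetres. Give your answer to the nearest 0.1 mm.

Precipitable water is the column-integrated vapour mass per unit area: PW = (1/g) Σ q̄ Δp, with q in kg/kg and Δp in Pa (1 kg/m² of water = 1 mm).
Layer 102–76 kPa: Δp = 260 hPa = 26000 Pa, q̄ = 0.0031 kg/kg → 0.0031 × 26000 / 9.8 = 8.22 mm
Layer 76–41 kPa: Δp = 350 hPa = 35000 Pa, q̄ = 0.001 kg/kg → 0.001 × 35000 / 9.8 = 3.57 mm
Layer 41–35 kPa: Δp = 60 hPa = 6000 Pa, q̄ = 0.00022 kg/kg → 0.00022 × 6000 / 9.8 = 0.13 mm
PW = 8.22 + 3.57 + 0.13 = 11.92 ≈ 11.9 mm.

PW ≈ 11.9 mm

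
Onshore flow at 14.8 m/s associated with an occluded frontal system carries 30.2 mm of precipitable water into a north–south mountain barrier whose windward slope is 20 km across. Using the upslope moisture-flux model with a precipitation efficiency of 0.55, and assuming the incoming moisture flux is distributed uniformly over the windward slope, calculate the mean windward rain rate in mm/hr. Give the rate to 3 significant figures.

R ≈ 44.2 mm/hr

Incoming column moisture flux per unit ridge length: F = V × PW = 14.8 × 30.2 = 446.96 mm·m/s.
Spread over the 20 km slope with efficiency ε = 0.55: R = ε·F/W = 0.55 × 446.96 / 20000 m = 1.229e-02 mm/s.
R = 1.229e-02 × 3600 = 44.2 mm/hr.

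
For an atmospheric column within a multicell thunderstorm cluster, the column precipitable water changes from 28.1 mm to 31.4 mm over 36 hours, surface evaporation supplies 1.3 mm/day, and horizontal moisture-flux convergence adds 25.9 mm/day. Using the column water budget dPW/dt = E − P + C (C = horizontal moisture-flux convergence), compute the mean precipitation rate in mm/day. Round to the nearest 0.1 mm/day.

P ≈ 25.0 mm/day

dPW/dt = (31.4 − 28.1) mm / (36/24 day) = +2.200 mm/day.
P = E + C − dPW/dt = 1.3 + (25.9) − (+2.200) = 25.0 mm/day.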